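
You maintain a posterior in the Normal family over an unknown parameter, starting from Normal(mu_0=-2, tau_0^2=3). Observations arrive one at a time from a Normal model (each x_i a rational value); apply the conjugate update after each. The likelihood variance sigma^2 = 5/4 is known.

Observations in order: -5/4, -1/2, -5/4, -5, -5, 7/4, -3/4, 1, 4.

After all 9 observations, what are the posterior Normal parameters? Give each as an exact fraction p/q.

obs 1: x=-5/4 → posterior Normal(-25/17, 15/17)
obs 2: x=-1/2 → posterior Normal(-31/29, 15/29)
obs 3: x=-5/4 → posterior Normal(-46/41, 15/41)
obs 4: x=-5 → posterior Normal(-2, 15/53)
obs 5: x=-5 → posterior Normal(-166/65, 3/13)
obs 6: x=7/4 → posterior Normal(-145/77, 15/77)
obs 7: x=-3/4 → posterior Normal(-154/89, 15/89)
obs 8: x=1 → posterior Normal(-142/101, 15/101)
obs 9: x=4 → posterior Normal(-94/113, 15/113)

mu_0=-94/113, tau_0^2=15/113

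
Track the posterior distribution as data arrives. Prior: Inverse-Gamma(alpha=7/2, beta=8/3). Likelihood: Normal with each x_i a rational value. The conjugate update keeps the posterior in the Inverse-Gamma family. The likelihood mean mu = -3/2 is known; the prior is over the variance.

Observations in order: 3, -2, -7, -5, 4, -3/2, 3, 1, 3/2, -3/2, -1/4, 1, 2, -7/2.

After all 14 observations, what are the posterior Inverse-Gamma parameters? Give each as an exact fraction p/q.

obs 1: x=3 → posterior Inverse-Gamma(4, 307/24)
obs 2: x=-2 → posterior Inverse-Gamma(9/2, 155/12)
obs 3: x=-7 → posterior Inverse-Gamma(5, 673/24)
obs 4: x=-5 → posterior Inverse-Gamma(11/2, 205/6)
obs 5: x=4 → posterior Inverse-Gamma(6, 1183/24)
obs 6: x=-3/2 → posterior Inverse-Gamma(13/2, 1183/24)
obs 7: x=3 → posterior Inverse-Gamma(7, 713/12)
obs 8: x=1 → posterior Inverse-Gamma(15/2, 1501/24)
obs 9: x=3/2 → posterior Inverse-Gamma(8, 1609/24)
obs 10: x=-3/2 → posterior Inverse-Gamma(17/2, 1609/24)
obs 11: x=-1/4 → posterior Inverse-Gamma(9, 6511/96)
obs 12: x=1 → posterior Inverse-Gamma(19/2, 6811/96)
obs 13: x=2 → posterior Inverse-Gamma(10, 7399/96)
obs 14: x=-7/2 → posterior Inverse-Gamma(21/2, 7591/96)

alpha=21/2, beta=7591/96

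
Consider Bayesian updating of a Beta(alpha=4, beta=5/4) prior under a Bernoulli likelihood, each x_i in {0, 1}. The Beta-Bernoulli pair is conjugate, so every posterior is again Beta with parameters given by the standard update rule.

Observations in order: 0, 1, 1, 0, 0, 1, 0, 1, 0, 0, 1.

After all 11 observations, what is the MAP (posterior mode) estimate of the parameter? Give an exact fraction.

32/57

obs 1: x=0 → posterior Beta(4, 9/4)
obs 2: x=1 → posterior Beta(5, 9/4)
obs 3: x=1 → posterior Beta(6, 9/4)
obs 4: x=0 → posterior Beta(6, 13/4)
obs 5: x=0 → posterior Beta(6, 17/4)
obs 6: x=1 → posterior Beta(7, 17/4)
obs 7: x=0 → posterior Beta(7, 21/4)
obs 8: x=1 → posterior Beta(8, 21/4)
obs 9: x=0 → posterior Beta(8, 25/4)
obs 10: x=0 → posterior Beta(8, 29/4)
obs 11: x=1 → posterior Beta(9, 29/4)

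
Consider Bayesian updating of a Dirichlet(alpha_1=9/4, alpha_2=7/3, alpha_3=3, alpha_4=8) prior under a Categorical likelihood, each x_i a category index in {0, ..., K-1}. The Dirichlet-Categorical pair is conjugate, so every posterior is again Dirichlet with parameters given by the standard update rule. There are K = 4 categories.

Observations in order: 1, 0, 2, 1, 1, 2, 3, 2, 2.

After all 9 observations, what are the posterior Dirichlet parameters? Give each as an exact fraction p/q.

obs 1: x=1 → posterior Dirichlet(9/4, 10/3, 3, 8)
obs 2: x=0 → posterior Dirichlet(13/4, 10/3, 3, 8)
obs 3: x=2 → posterior Dirichlet(13/4, 10/3, 4, 8)
obs 4: x=1 → posterior Dirichlet(13/4, 13/3, 4, 8)
obs 5: x=1 → posterior Dirichlet(13/4, 16/3, 4, 8)
obs 6: x=2 → posterior Dirichlet(13/4, 16/3, 5, 8)
obs 7: x=3 → posterior Dirichlet(13/4, 16/3, 5, 9)
obs 8: x=2 → posterior Dirichlet(13/4, 16/3, 6, 9)
obs 9: x=2 → posterior Dirichlet(13/4, 16/3, 7, 9)

alpha_1=13/4, alpha_2=16/3, alpha_3=7, alpha_4=9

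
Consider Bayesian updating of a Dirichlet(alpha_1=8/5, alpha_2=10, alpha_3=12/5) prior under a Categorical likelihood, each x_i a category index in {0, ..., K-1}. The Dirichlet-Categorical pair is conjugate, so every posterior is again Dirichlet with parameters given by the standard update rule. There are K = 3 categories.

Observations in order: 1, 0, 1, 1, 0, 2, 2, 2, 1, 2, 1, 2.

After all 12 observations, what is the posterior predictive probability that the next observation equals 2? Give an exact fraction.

obs 1: x=1 → posterior Dirichlet(8/5, 11, 12/5)
obs 2: x=0 → posterior Dirichlet(13/5, 11, 12/5)
obs 3: x=1 → posterior Dirichlet(13/5, 12, 12/5)
obs 4: x=1 → posterior Dirichlet(13/5, 13, 12/5)
obs 5: x=0 → posterior Dirichlet(18/5, 13, 12/5)
obs 6: x=2 → posterior Dirichlet(18/5, 13, 17/5)
obs 7: x=2 → posterior Dirichlet(18/5, 13, 22/5)
obs 8: x=2 → posterior Dirichlet(18/5, 13, 27/5)
obs 9: x=1 → posterior Dirichlet(18/5, 14, 27/5)
obs 10: x=2 → posterior Dirichlet(18/5, 14, 32/5)
obs 11: x=1 → posterior Dirichlet(18/5, 15, 32/5)
obs 12: x=2 → posterior Dirichlet(18/5, 15, 37/5)

37/130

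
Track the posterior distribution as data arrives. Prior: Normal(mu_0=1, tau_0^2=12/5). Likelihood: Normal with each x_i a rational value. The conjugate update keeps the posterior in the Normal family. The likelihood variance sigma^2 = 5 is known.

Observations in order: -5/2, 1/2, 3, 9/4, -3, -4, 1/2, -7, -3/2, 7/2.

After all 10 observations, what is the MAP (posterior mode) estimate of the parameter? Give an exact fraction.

-74/145

obs 1: x=-5/2 → posterior Normal(-5/37, 60/37)
obs 2: x=1/2 → posterior Normal(1/49, 60/49)
obs 3: x=3 → posterior Normal(37/61, 60/61)
obs 4: x=9/4 → posterior Normal(64/73, 60/73)
obs 5: x=-3 → posterior Normal(28/85, 12/17)
obs 6: x=-4 → posterior Normal(-20/97, 60/97)
obs 7: x=1/2 → posterior Normal(-14/109, 60/109)
obs 8: x=-7 → posterior Normal(-98/121, 60/121)
obs 9: x=-3/2 → posterior Normal(-116/133, 60/133)
obs 10: x=7/2 → posterior Normal(-74/145, 12/29)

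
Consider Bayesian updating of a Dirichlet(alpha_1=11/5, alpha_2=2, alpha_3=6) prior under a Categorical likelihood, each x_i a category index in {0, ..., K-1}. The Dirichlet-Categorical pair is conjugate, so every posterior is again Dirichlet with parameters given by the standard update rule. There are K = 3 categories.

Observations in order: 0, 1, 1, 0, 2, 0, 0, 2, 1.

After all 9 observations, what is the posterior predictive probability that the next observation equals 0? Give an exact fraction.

obs 1: x=0 → posterior Dirichlet(16/5, 2, 6)
obs 2: x=1 → posterior Dirichlet(16/5, 3, 6)
obs 3: x=1 → posterior Dirichlet(16/5, 4, 6)
obs 4: x=0 → posterior Dirichlet(21/5, 4, 6)
obs 5: x=2 → posterior Dirichlet(21/5, 4, 7)
obs 6: x=0 → posterior Dirichlet(26/5, 4, 7)
obs 7: x=0 → posterior Dirichlet(31/5, 4, 7)
obs 8: x=2 → posterior Dirichlet(31/5, 4, 8)
obs 9: x=1 → posterior Dirichlet(31/5, 5, 8)

31/96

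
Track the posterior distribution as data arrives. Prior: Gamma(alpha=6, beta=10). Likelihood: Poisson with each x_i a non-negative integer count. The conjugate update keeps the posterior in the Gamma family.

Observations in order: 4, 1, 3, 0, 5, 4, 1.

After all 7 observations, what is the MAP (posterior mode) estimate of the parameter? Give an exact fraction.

23/17

obs 1: x=4 → posterior Gamma(10, 11)
obs 2: x=1 → posterior Gamma(11, 12)
obs 3: x=3 → posterior Gamma(14, 13)
obs 4: x=0 → posterior Gamma(14, 14)
obs 5: x=5 → posterior Gamma(19, 15)
obs 6: x=4 → posterior Gamma(23, 16)
obs 7: x=1 → posterior Gamma(24, 17)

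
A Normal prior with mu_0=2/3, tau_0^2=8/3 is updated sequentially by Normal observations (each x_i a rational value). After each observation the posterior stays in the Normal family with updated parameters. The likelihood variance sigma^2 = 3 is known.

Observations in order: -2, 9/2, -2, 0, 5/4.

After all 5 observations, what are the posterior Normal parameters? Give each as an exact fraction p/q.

mu_0=20/49, tau_0^2=24/49

obs 1: x=-2 → posterior Normal(-10/17, 24/17)
obs 2: x=9/2 → posterior Normal(26/25, 24/25)
obs 3: x=-2 → posterior Normal(10/33, 8/11)
obs 4: x=0 → posterior Normal(10/41, 24/41)
obs 5: x=5/4 → posterior Normal(20/49, 24/49)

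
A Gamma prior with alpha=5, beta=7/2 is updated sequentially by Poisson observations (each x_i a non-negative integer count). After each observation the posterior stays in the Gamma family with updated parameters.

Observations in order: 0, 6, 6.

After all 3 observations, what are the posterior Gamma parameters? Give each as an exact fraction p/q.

alpha=17, beta=13/2

obs 1: x=0 → posterior Gamma(5, 9/2)
obs 2: x=6 → posterior Gamma(11, 11/2)
obs 3: x=6 → posterior Gamma(17, 13/2)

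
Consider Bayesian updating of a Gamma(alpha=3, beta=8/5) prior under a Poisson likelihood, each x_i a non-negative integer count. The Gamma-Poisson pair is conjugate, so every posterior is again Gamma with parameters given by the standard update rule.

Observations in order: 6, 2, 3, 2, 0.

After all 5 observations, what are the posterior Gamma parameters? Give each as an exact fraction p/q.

alpha=16, beta=33/5

obs 1: x=6 → posterior Gamma(9, 13/5)
obs 2: x=2 → posterior Gamma(11, 18/5)
obs 3: x=3 → posterior Gamma(14, 23/5)
obs 4: x=2 → posterior Gamma(16, 28/5)
obs 5: x=0 → posterior Gamma(16, 33/5)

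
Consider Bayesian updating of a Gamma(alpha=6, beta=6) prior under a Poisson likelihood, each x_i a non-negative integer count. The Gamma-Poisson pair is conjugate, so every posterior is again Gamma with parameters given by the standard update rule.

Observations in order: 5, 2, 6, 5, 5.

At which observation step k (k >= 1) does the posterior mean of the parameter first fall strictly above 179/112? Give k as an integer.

k = 2

obs 1: x=5 → posterior Gamma(11, 7)
obs 2: x=2 → posterior Gamma(13, 8)
obs 3: x=6 → posterior Gamma(19, 9)
obs 4: x=5 → posterior Gamma(24, 10)
obs 5: x=5 → posterior Gamma(29, 11)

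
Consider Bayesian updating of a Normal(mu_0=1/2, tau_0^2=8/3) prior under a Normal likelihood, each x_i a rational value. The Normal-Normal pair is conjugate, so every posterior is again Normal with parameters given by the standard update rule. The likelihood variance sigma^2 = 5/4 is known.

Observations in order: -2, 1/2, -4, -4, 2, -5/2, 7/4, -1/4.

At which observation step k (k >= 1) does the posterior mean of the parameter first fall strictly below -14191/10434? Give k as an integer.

obs 1: x=-2 → posterior Normal(-113/94, 40/47)
obs 2: x=1/2 → posterior Normal(-81/158, 40/79)
obs 3: x=-4 → posterior Normal(-337/222, 40/111)
obs 4: x=-4 → posterior Normal(-593/286, 40/143)
obs 5: x=2 → posterior Normal(-93/70, 8/35)
obs 6: x=-5/2 → posterior Normal(-625/414, 40/207)
obs 7: x=7/4 → posterior Normal(-513/478, 40/239)
obs 8: x=-1/4 → posterior Normal(-529/542, 40/271)

k = 3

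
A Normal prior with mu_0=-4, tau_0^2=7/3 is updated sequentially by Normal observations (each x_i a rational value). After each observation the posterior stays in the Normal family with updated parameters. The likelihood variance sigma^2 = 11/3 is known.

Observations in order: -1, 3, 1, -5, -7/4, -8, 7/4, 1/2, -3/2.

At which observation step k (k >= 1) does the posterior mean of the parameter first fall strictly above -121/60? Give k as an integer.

obs 1: x=-1 → posterior Normal(-17/6, 77/54)
obs 2: x=3 → posterior Normal(-6/5, 77/75)
obs 3: x=1 → posterior Normal(-23/32, 77/96)
obs 4: x=-5 → posterior Normal(-58/39, 77/117)
obs 5: x=-7/4 → posterior Normal(-281/184, 77/138)
obs 6: x=-8 → posterior Normal(-505/212, 77/159)
obs 7: x=7/4 → posterior Normal(-19/10, 77/180)
obs 8: x=1/2 → posterior Normal(-221/134, 77/201)
obs 9: x=-3/2 → posterior Normal(-121/74, 77/222)

k = 2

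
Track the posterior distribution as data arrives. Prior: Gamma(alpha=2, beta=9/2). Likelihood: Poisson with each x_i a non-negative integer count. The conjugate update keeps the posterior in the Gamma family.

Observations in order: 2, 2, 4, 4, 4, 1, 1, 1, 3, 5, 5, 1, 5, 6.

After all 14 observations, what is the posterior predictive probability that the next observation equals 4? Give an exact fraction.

obs 1: x=2 → posterior Gamma(4, 11/2)
obs 2: x=2 → posterior Gamma(6, 13/2)
obs 3: x=4 → posterior Gamma(10, 15/2)
obs 4: x=4 → posterior Gamma(14, 17/2)
obs 5: x=4 → posterior Gamma(18, 19/2)
obs 6: x=1 → posterior Gamma(19, 21/2)
obs 7: x=1 → posterior Gamma(20, 23/2)
obs 8: x=1 → posterior Gamma(21, 25/2)
obs 9: x=3 → posterior Gamma(24, 27/2)
obs 10: x=5 → posterior Gamma(29, 29/2)
obs 11: x=5 → posterior Gamma(34, 31/2)
obs 12: x=1 → posterior Gamma(35, 33/2)
obs 13: x=5 → posterior Gamma(40, 35/2)
obs 14: x=6 → posterior Gamma(46, 37/2)

4650300900117021998768198123520408487781747440750882504181527911246198599930944/35746238718968309426816568571460866163394039231362700613798165973818878491558001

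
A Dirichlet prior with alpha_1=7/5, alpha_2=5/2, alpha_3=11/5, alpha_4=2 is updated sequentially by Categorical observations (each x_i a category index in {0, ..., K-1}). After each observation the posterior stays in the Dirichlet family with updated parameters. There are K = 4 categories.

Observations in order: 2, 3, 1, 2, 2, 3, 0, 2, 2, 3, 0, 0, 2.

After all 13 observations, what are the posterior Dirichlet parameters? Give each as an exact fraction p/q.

obs 1: x=2 → posterior Dirichlet(7/5, 5/2, 16/5, 2)
obs 2: x=3 → posterior Dirichlet(7/5, 5/2, 16/5, 3)
obs 3: x=1 → posterior Dirichlet(7/5, 7/2, 16/5, 3)
obs 4: x=2 → posterior Dirichlet(7/5, 7/2, 21/5, 3)
obs 5: x=2 → posterior Dirichlet(7/5, 7/2, 26/5, 3)
obs 6: x=3 → posterior Dirichlet(7/5, 7/2, 26/5, 4)
obs 7: x=0 → posterior Dirichlet(12/5, 7/2, 26/5, 4)
obs 8: x=2 → posterior Dirichlet(12/5, 7/2, 31/5, 4)
obs 9: x=2 → posterior Dirichlet(12/5, 7/2, 36/5, 4)
obs 10: x=3 → posterior Dirichlet(12/5, 7/2, 36/5, 5)
obs 11: x=0 → posterior Dirichlet(17/5, 7/2, 36/5, 5)
obs 12: x=0 → posterior Dirichlet(22/5, 7/2, 36/5, 5)
obs 13: x=2 → posterior Dirichlet(22/5, 7/2, 41/5, 5)

alpha_1=22/5, alpha_2=7/2, alpha_3=41/5, alpha_4=5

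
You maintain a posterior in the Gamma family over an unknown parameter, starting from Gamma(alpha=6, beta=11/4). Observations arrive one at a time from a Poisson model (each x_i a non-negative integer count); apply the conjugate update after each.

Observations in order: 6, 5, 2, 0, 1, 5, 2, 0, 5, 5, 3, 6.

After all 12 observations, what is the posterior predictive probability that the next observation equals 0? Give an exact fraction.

2878674333029509895018992556121995114677641494824154734744152590233413899756043241/58838998890609473116445502536286398679987566152618000810938089644043895006215316609

obs 1: x=6 → posterior Gamma(12, 15/4)
obs 2: x=5 → posterior Gamma(17, 19/4)
obs 3: x=2 → posterior Gamma(19, 23/4)
obs 4: x=0 → posterior Gamma(19, 27/4)
obs 5: x=1 → posterior Gamma(20, 31/4)
obs 6: x=5 → posterior Gamma(25, 35/4)
obs 7: x=2 → posterior Gamma(27, 39/4)
obs 8: x=0 → posterior Gamma(27, 43/4)
obs 9: x=5 → posterior Gamma(32, 47/4)
obs 10: x=5 → posterior Gamma(37, 51/4)
obs 11: x=3 → posterior Gamma(40, 55/4)
obs 12: x=6 → posterior Gamma(46, 59/4)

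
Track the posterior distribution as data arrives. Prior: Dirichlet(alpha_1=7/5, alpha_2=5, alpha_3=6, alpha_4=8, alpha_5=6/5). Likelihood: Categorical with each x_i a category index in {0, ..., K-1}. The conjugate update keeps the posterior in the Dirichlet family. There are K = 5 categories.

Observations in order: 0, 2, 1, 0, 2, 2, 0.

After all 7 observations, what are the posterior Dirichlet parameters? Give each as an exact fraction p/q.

obs 1: x=0 → posterior Dirichlet(12/5, 5, 6, 8, 6/5)
obs 2: x=2 → posterior Dirichlet(12/5, 5, 7, 8, 6/5)
obs 3: x=1 → posterior Dirichlet(12/5, 6, 7, 8, 6/5)
obs 4: x=0 → posterior Dirichlet(17/5, 6, 7, 8, 6/5)
obs 5: x=2 → posterior Dirichlet(17/5, 6, 8, 8, 6/5)
obs 6: x=2 → posterior Dirichlet(17/5, 6, 9, 8, 6/5)
obs 7: x=0 → posterior Dirichlet(22/5, 6, 9, 8, 6/5)

alpha_1=22/5, alpha_2=6, alpha_3=9, alpha_4=8, alpha_5=6/5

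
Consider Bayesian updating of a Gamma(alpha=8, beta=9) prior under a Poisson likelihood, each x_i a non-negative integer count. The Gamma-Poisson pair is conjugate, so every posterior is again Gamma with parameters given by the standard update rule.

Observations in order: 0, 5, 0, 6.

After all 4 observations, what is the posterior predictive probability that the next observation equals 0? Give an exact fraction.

obs 1: x=0 → posterior Gamma(8, 10)
obs 2: x=5 → posterior Gamma(13, 11)
obs 3: x=0 → posterior Gamma(13, 12)
obs 4: x=6 → posterior Gamma(19, 13)

1461920290375446110677/5976303958948914397184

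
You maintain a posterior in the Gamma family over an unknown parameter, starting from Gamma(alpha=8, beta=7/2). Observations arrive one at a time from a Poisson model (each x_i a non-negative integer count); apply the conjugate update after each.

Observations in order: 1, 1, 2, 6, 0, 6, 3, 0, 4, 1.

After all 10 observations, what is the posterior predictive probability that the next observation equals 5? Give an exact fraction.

obs 1: x=1 → posterior Gamma(9, 9/2)
obs 2: x=1 → posterior Gamma(10, 11/2)
obs 3: x=2 → posterior Gamma(12, 13/2)
obs 4: x=6 → posterior Gamma(18, 15/2)
obs 5: x=0 → posterior Gamma(18, 17/2)
obs 6: x=6 → posterior Gamma(24, 19/2)
obs 7: x=3 → posterior Gamma(27, 21/2)
obs 8: x=0 → posterior Gamma(27, 23/2)
obs 9: x=4 → posterior Gamma(31, 25/2)
obs 10: x=1 → posterior Gamma(32, 27/2)

76757808314391077811396564635101667096696461801165824/1284475787728524720826927656893473276744000042113841709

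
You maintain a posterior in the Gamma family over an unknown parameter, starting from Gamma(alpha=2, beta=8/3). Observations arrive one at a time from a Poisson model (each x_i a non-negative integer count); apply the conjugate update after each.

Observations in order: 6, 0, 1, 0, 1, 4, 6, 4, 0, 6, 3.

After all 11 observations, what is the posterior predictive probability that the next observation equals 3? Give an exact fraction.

obs 1: x=6 → posterior Gamma(8, 11/3)
obs 2: x=0 → posterior Gamma(8, 14/3)
obs 3: x=1 → posterior Gamma(9, 17/3)
obs 4: x=0 → posterior Gamma(9, 20/3)
obs 5: x=1 → posterior Gamma(10, 23/3)
obs 6: x=4 → posterior Gamma(14, 26/3)
obs 7: x=6 → posterior Gamma(20, 29/3)
obs 8: x=4 → posterior Gamma(24, 32/3)
obs 9: x=0 → posterior Gamma(24, 35/3)
obs 10: x=6 → posterior Gamma(30, 38/3)
obs 11: x=3 → posterior Gamma(33, 41/3)

2677614194575011835942037269379566671558920933483457893865/13271000585825948033038448606026816702361542234657098039296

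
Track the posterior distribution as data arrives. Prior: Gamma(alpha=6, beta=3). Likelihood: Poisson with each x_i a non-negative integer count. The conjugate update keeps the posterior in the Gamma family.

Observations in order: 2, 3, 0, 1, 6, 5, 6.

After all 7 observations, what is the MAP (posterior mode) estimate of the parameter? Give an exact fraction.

obs 1: x=2 → posterior Gamma(8, 4)
obs 2: x=3 → posterior Gamma(11, 5)
obs 3: x=0 → posterior Gamma(11, 6)
obs 4: x=1 → posterior Gamma(12, 7)
obs 5: x=6 → posterior Gamma(18, 8)
obs 6: x=5 → posterior Gamma(23, 9)
obs 7: x=6 → posterior Gamma(29, 10)

14/5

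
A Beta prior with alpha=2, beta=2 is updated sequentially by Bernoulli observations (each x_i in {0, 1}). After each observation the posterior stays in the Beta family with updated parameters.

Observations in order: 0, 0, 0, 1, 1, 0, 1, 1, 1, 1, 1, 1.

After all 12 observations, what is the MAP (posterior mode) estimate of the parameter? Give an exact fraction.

9/14

obs 1: x=0 → posterior Beta(2, 3)
obs 2: x=0 → posterior Beta(2, 4)
obs 3: x=0 → posterior Beta(2, 5)
obs 4: x=1 → posterior Beta(3, 5)
obs 5: x=1 → posterior Beta(4, 5)
obs 6: x=0 → posterior Beta(4, 6)
obs 7: x=1 → posterior Beta(5, 6)
obs 8: x=1 → posterior Beta(6, 6)
obs 9: x=1 → posterior Beta(7, 6)
obs 10: x=1 → posterior Beta(8, 6)
obs 11: x=1 → posterior Beta(9, 6)
obs 12: x=1 → posterior Beta(10, 6)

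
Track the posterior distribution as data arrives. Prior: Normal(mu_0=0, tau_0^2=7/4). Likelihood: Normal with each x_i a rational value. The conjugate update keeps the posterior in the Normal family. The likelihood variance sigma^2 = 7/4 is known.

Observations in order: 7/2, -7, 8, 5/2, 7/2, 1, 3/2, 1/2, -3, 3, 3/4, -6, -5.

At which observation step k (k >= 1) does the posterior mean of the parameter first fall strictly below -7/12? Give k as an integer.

obs 1: x=7/2 → posterior Normal(7/4, 7/8)
obs 2: x=-7 → posterior Normal(-7/6, 7/12)
obs 3: x=8 → posterior Normal(9/8, 7/16)
obs 4: x=5/2 → posterior Normal(7/5, 7/20)
obs 5: x=7/2 → posterior Normal(7/4, 7/24)
obs 6: x=1 → posterior Normal(23/14, 1/4)
obs 7: x=3/2 → posterior Normal(13/8, 7/32)
obs 8: x=1/2 → posterior Normal(3/2, 7/36)
obs 9: x=-3 → posterior Normal(21/20, 7/40)
obs 10: x=3 → posterior Normal(27/22, 7/44)
obs 11: x=3/4 → posterior Normal(19/16, 7/48)
obs 12: x=-6 → posterior Normal(33/52, 7/52)
obs 13: x=-5 → posterior Normal(13/56, 1/8)

k = 2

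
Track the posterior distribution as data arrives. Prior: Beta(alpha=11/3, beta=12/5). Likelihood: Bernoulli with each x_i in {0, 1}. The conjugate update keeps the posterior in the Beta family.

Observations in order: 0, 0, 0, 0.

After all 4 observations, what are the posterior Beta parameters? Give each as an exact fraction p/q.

obs 1: x=0 → posterior Beta(11/3, 17/5)
obs 2: x=0 → posterior Beta(11/3, 22/5)
obs 3: x=0 → posterior Beta(11/3, 27/5)
obs 4: x=0 → posterior Beta(11/3, 32/5)

alpha=11/3, beta=32/5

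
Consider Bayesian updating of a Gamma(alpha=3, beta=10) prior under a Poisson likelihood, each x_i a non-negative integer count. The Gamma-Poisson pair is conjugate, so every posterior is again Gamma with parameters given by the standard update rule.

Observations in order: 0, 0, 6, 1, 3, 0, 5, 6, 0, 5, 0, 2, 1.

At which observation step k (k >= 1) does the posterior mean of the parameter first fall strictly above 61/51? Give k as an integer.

k = 8

obs 1: x=0 → posterior Gamma(3, 11)
obs 2: x=0 → posterior Gamma(3, 12)
obs 3: x=6 → posterior Gamma(9, 13)
obs 4: x=1 → posterior Gamma(10, 14)
obs 5: x=3 → posterior Gamma(13, 15)
obs 6: x=0 → posterior Gamma(13, 16)
obs 7: x=5 → posterior Gamma(18, 17)
obs 8: x=6 → posterior Gamma(24, 18)
obs 9: x=0 → posterior Gamma(24, 19)
obs 10: x=5 → posterior Gamma(29, 20)
obs 11: x=0 → posterior Gamma(29, 21)
obs 12: x=2 → posterior Gamma(31, 22)
obs 13: x=1 → posterior Gamma(32, 23)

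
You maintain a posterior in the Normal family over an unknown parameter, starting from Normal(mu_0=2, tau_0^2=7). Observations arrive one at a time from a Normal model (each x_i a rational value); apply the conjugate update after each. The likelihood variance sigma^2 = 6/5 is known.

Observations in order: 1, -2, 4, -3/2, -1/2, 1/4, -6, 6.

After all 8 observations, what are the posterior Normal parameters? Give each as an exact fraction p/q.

obs 1: x=1 → posterior Normal(47/41, 42/41)
obs 2: x=-2 → posterior Normal(-23/76, 21/38)
obs 3: x=4 → posterior Normal(39/37, 14/37)
obs 4: x=-3/2 → posterior Normal(129/292, 21/73)
obs 5: x=-1/2 → posterior Normal(47/181, 42/181)
obs 6: x=1/4 → posterior Normal(223/864, 7/36)
obs 7: x=-6 → posterior Normal(-617/1004, 42/251)
obs 8: x=6 → posterior Normal(223/1144, 21/143)

mu_0=223/1144, tau_0^2=21/143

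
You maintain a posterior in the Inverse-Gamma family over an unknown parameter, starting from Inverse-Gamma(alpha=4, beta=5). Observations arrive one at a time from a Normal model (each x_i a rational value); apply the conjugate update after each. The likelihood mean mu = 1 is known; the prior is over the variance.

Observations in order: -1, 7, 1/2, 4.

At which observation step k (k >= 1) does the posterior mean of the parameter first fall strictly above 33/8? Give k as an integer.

obs 1: x=-1 → posterior Inverse-Gamma(9/2, 7)
obs 2: x=7 → posterior Inverse-Gamma(5, 25)
obs 3: x=1/2 → posterior Inverse-Gamma(11/2, 201/8)
obs 4: x=4 → posterior Inverse-Gamma(6, 237/8)

k = 2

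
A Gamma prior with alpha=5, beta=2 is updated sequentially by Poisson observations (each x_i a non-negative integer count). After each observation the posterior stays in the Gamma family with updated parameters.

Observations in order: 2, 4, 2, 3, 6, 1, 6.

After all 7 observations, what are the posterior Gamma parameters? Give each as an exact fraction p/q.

obs 1: x=2 → posterior Gamma(7, 3)
obs 2: x=4 → posterior Gamma(11, 4)
obs 3: x=2 → posterior Gamma(13, 5)
obs 4: x=3 → posterior Gamma(16, 6)
obs 5: x=6 → posterior Gamma(22, 7)
obs 6: x=1 → posterior Gamma(23, 8)
obs 7: x=6 → posterior Gamma(29, 9)

alpha=29, beta=9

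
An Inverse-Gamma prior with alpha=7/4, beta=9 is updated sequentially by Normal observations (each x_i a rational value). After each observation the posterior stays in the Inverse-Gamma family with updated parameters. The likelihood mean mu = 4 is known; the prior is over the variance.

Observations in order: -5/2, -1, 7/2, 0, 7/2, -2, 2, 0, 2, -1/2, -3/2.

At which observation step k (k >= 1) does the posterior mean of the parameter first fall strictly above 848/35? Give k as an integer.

obs 1: x=-5/2 → posterior Inverse-Gamma(9/4, 241/8)
obs 2: x=-1 → posterior Inverse-Gamma(11/4, 341/8)
obs 3: x=7/2 → posterior Inverse-Gamma(13/4, 171/4)
obs 4: x=0 → posterior Inverse-Gamma(15/4, 203/4)
obs 5: x=7/2 → posterior Inverse-Gamma(17/4, 407/8)
obs 6: x=-2 → posterior Inverse-Gamma(19/4, 551/8)
obs 7: x=2 → posterior Inverse-Gamma(21/4, 567/8)
obs 8: x=0 → posterior Inverse-Gamma(23/4, 631/8)
obs 9: x=2 → posterior Inverse-Gamma(25/4, 647/8)
obs 10: x=-1/2 → posterior Inverse-Gamma(27/4, 91)
obs 11: x=-3/2 → posterior Inverse-Gamma(29/4, 849/8)

k = 2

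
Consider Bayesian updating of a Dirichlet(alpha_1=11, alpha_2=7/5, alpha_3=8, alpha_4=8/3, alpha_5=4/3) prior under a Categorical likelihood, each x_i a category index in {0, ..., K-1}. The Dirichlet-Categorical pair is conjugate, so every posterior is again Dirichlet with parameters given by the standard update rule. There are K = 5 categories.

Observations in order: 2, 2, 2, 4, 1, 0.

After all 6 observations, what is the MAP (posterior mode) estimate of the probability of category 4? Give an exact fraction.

obs 1: x=2 → posterior Dirichlet(11, 7/5, 9, 8/3, 4/3)
obs 2: x=2 → posterior Dirichlet(11, 7/5, 10, 8/3, 4/3)
obs 3: x=2 → posterior Dirichlet(11, 7/5, 11, 8/3, 4/3)
obs 4: x=4 → posterior Dirichlet(11, 7/5, 11, 8/3, 7/3)
obs 5: x=1 → posterior Dirichlet(11, 12/5, 11, 8/3, 7/3)
obs 6: x=0 → posterior Dirichlet(12, 12/5, 11, 8/3, 7/3)

20/381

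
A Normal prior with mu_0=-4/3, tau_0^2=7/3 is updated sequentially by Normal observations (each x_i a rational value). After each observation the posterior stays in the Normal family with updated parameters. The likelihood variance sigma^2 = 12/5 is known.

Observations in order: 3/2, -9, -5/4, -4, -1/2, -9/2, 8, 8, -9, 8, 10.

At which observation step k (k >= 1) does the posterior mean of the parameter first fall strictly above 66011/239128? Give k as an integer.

obs 1: x=3/2 → posterior Normal(9/142, 84/71)
obs 2: x=-9 → posterior Normal(-621/212, 42/53)
obs 3: x=-5/4 → posterior Normal(-1417/564, 28/47)
obs 4: x=-4 → posterior Normal(-1977/704, 21/44)
obs 5: x=-1/2 → posterior Normal(-2047/844, 84/211)
obs 6: x=-9/2 → posterior Normal(-2677/984, 14/41)
obs 7: x=8 → posterior Normal(-1557/1124, 84/281)
obs 8: x=8 → posterior Normal(-437/1264, 21/79)
obs 9: x=-9 → posterior Normal(-1697/1404, 28/117)
obs 10: x=8 → posterior Normal(-577/1544, 42/193)
obs 11: x=10 → posterior Normal(823/1684, 84/421)

k = 11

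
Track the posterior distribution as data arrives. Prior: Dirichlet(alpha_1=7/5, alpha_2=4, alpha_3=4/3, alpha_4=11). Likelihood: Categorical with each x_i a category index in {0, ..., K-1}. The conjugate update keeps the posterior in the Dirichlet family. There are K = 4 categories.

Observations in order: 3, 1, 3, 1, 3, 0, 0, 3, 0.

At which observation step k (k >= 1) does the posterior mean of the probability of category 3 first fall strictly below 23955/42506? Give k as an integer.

obs 1: x=3 → posterior Dirichlet(7/5, 4, 4/3, 12)
obs 2: x=1 → posterior Dirichlet(7/5, 5, 4/3, 12)
obs 3: x=3 → posterior Dirichlet(7/5, 5, 4/3, 13)
obs 4: x=1 → posterior Dirichlet(7/5, 6, 4/3, 13)
obs 5: x=3 → posterior Dirichlet(7/5, 6, 4/3, 14)
obs 6: x=0 → posterior Dirichlet(12/5, 6, 4/3, 14)
obs 7: x=0 → posterior Dirichlet(17/5, 6, 4/3, 14)
obs 8: x=3 → posterior Dirichlet(17/5, 6, 4/3, 15)
obs 9: x=0 → posterior Dirichlet(22/5, 6, 4/3, 15)

k = 9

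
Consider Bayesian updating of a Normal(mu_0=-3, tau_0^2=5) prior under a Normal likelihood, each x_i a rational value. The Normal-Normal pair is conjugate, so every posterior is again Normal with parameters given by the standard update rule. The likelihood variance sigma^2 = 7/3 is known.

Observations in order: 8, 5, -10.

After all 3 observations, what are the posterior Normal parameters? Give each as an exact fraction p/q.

mu_0=6/13, tau_0^2=35/52

obs 1: x=8 → posterior Normal(9/2, 35/22)
obs 2: x=5 → posterior Normal(174/37, 35/37)
obs 3: x=-10 → posterior Normal(6/13, 35/52)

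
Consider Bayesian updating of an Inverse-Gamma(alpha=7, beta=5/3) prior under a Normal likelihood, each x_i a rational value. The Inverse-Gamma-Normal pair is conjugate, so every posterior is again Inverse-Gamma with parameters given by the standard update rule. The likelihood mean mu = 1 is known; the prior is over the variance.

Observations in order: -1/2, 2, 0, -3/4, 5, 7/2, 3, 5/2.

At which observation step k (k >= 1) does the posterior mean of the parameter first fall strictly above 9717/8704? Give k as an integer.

k = 5

obs 1: x=-1/2 → posterior Inverse-Gamma(15/2, 67/24)
obs 2: x=2 → posterior Inverse-Gamma(8, 79/24)
obs 3: x=0 → posterior Inverse-Gamma(17/2, 91/24)
obs 4: x=-3/4 → posterior Inverse-Gamma(9, 511/96)
obs 5: x=5 → posterior Inverse-Gamma(19/2, 1279/96)
obs 6: x=7/2 → posterior Inverse-Gamma(10, 1579/96)
obs 7: x=3 → posterior Inverse-Gamma(21/2, 1771/96)
obs 8: x=5/2 → posterior Inverse-Gamma(11, 1879/96)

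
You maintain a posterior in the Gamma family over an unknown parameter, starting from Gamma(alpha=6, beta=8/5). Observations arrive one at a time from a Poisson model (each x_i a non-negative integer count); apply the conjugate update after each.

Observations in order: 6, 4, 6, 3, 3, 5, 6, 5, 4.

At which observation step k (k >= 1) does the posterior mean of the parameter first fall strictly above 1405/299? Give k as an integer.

obs 1: x=6 → posterior Gamma(12, 13/5)
obs 2: x=4 → posterior Gamma(16, 18/5)
obs 3: x=6 → posterior Gamma(22, 23/5)
obs 4: x=3 → posterior Gamma(25, 28/5)
obs 5: x=3 → posterior Gamma(28, 33/5)
obs 6: x=5 → posterior Gamma(33, 38/5)
obs 7: x=6 → posterior Gamma(39, 43/5)
obs 8: x=5 → posterior Gamma(44, 48/5)
obs 9: x=4 → posterior Gamma(48, 53/5)

k = 3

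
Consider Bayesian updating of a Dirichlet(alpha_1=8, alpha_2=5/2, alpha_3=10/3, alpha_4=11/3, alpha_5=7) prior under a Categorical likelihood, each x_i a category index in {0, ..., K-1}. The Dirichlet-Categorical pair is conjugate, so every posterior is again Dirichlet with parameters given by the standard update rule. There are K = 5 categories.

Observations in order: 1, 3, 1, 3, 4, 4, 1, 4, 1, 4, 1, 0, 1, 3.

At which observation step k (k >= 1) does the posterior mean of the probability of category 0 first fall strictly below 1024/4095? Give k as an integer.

k = 8

obs 1: x=1 → posterior Dirichlet(8, 7/2, 10/3, 11/3, 7)
obs 2: x=3 → posterior Dirichlet(8, 7/2, 10/3, 14/3, 7)
obs 3: x=1 → posterior Dirichlet(8, 9/2, 10/3, 14/3, 7)
obs 4: x=3 → posterior Dirichlet(8, 9/2, 10/3, 17/3, 7)
obs 5: x=4 → posterior Dirichlet(8, 9/2, 10/3, 17/3, 8)
obs 6: x=4 → posterior Dirichlet(8, 9/2, 10/3, 17/3, 9)
obs 7: x=1 → posterior Dirichlet(8, 11/2, 10/3, 17/3, 9)
obs 8: x=4 → posterior Dirichlet(8, 11/2, 10/3, 17/3, 10)
obs 9: x=1 → posterior Dirichlet(8, 13/2, 10/3, 17/3, 10)
obs 10: x=4 → posterior Dirichlet(8, 13/2, 10/3, 17/3, 11)
obs 11: x=1 → posterior Dirichlet(8, 15/2, 10/3, 17/3, 11)
obs 12: x=0 → posterior Dirichlet(9, 15/2, 10/3, 17/3, 11)
obs 13: x=1 → posterior Dirichlet(9, 17/2, 10/3, 17/3, 11)
obs 14: x=3 → posterior Dirichlet(9, 17/2, 10/3, 20/3, 11)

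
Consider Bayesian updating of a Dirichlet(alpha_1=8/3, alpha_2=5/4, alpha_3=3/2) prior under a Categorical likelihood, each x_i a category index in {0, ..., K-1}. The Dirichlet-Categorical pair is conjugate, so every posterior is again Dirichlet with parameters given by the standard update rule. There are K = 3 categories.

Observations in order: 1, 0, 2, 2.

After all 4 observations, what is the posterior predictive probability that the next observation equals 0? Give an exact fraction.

44/113

obs 1: x=1 → posterior Dirichlet(8/3, 9/4, 3/2)
obs 2: x=0 → posterior Dirichlet(11/3, 9/4, 3/2)
obs 3: x=2 → posterior Dirichlet(11/3, 9/4, 5/2)
obs 4: x=2 → posterior Dirichlet(11/3, 9/4, 7/2)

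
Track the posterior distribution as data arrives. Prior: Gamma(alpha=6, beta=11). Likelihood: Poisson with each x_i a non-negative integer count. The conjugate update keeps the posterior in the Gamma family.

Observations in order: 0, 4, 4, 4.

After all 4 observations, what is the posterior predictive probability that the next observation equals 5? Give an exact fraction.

obs 1: x=0 → posterior Gamma(6, 12)
obs 2: x=4 → posterior Gamma(10, 13)
obs 3: x=4 → posterior Gamma(14, 14)
obs 4: x=4 → posterior Gamma(18, 15)

19459402384426116943359375/2475880078570760549798248448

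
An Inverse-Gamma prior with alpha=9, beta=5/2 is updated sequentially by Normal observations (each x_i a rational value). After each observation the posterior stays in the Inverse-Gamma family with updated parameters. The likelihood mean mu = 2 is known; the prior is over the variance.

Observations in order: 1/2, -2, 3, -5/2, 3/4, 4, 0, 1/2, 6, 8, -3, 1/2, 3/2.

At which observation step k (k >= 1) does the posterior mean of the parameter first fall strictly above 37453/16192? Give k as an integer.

k = 7

obs 1: x=1/2 → posterior Inverse-Gamma(19/2, 29/8)
obs 2: x=-2 → posterior Inverse-Gamma(10, 93/8)
obs 3: x=3 → posterior Inverse-Gamma(21/2, 97/8)
obs 4: x=-5/2 → posterior Inverse-Gamma(11, 89/4)
obs 5: x=3/4 → posterior Inverse-Gamma(23/2, 737/32)
obs 6: x=4 → posterior Inverse-Gamma(12, 801/32)
obs 7: x=0 → posterior Inverse-Gamma(25/2, 865/32)
obs 8: x=1/2 → posterior Inverse-Gamma(13, 901/32)
obs 9: x=6 → posterior Inverse-Gamma(27/2, 1157/32)
obs 10: x=8 → posterior Inverse-Gamma(14, 1733/32)
obs 11: x=-3 → posterior Inverse-Gamma(29/2, 2133/32)
obs 12: x=1/2 → posterior Inverse-Gamma(15, 2169/32)
obs 13: x=3/2 → posterior Inverse-Gamma(31/2, 2173/32)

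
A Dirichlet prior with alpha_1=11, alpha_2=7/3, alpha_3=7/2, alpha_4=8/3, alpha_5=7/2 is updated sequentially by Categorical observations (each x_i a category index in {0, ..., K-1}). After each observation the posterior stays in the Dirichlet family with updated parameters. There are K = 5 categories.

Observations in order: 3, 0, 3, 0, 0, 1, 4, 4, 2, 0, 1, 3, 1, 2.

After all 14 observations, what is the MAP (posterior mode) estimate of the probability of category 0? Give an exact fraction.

7/16

obs 1: x=3 → posterior Dirichlet(11, 7/3, 7/2, 11/3, 7/2)
obs 2: x=0 → posterior Dirichlet(12, 7/3, 7/2, 11/3, 7/2)
obs 3: x=3 → posterior Dirichlet(12, 7/3, 7/2, 14/3, 7/2)
obs 4: x=0 → posterior Dirichlet(13, 7/3, 7/2, 14/3, 7/2)
obs 5: x=0 → posterior Dirichlet(14, 7/3, 7/2, 14/3, 7/2)
obs 6: x=1 → posterior Dirichlet(14, 10/3, 7/2, 14/3, 7/2)
obs 7: x=4 → posterior Dirichlet(14, 10/3, 7/2, 14/3, 9/2)
obs 8: x=4 → posterior Dirichlet(14, 10/3, 7/2, 14/3, 11/2)
obs 9: x=2 → posterior Dirichlet(14, 10/3, 9/2, 14/3, 11/2)
obs 10: x=0 → posterior Dirichlet(15, 10/3, 9/2, 14/3, 11/2)
obs 11: x=1 → posterior Dirichlet(15, 13/3, 9/2, 14/3, 11/2)
obs 12: x=3 → posterior Dirichlet(15, 13/3, 9/2, 17/3, 11/2)
obs 13: x=1 → posterior Dirichlet(15, 16/3, 9/2, 17/3, 11/2)
obs 14: x=2 → posterior Dirichlet(15, 16/3, 11/2, 17/3, 11/2)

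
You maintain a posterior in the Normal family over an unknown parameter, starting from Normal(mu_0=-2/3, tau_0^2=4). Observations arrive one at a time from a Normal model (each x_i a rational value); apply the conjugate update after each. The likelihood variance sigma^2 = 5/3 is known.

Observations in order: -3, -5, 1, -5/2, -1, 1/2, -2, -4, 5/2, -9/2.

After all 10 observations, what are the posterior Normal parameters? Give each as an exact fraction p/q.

mu_0=-658/375, tau_0^2=4/25

obs 1: x=-3 → posterior Normal(-118/51, 20/17)
obs 2: x=-5 → posterior Normal(-298/87, 20/29)
obs 3: x=1 → posterior Normal(-262/123, 20/41)
obs 4: x=-5/2 → posterior Normal(-352/159, 20/53)
obs 5: x=-1 → posterior Normal(-388/195, 4/13)
obs 6: x=1/2 → posterior Normal(-370/231, 20/77)
obs 7: x=-2 → posterior Normal(-442/267, 20/89)
obs 8: x=-4 → posterior Normal(-586/303, 20/101)
obs 9: x=5/2 → posterior Normal(-496/339, 20/113)
obs 10: x=-9/2 → posterior Normal(-658/375, 4/25)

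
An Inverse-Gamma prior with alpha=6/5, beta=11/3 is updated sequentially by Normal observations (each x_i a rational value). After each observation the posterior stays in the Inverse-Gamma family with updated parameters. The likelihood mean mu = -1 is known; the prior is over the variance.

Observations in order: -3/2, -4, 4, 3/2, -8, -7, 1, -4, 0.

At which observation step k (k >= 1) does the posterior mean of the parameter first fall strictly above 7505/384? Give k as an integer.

obs 1: x=-3/2 → posterior Inverse-Gamma(17/10, 91/24)
obs 2: x=-4 → posterior Inverse-Gamma(11/5, 199/24)
obs 3: x=4 → posterior Inverse-Gamma(27/10, 499/24)
obs 4: x=3/2 → posterior Inverse-Gamma(16/5, 287/12)
obs 5: x=-8 → posterior Inverse-Gamma(37/10, 581/12)
obs 6: x=-7 → posterior Inverse-Gamma(21/5, 797/12)
obs 7: x=1 → posterior Inverse-Gamma(47/10, 821/12)
obs 8: x=-4 → posterior Inverse-Gamma(26/5, 875/12)
obs 9: x=0 → posterior Inverse-Gamma(57/10, 881/12)

k = 6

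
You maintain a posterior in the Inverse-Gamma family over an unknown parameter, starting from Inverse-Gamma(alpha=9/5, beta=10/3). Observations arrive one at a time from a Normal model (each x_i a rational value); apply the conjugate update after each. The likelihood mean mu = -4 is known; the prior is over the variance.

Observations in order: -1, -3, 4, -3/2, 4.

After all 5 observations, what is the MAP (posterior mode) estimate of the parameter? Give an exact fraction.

obs 1: x=-1 → posterior Inverse-Gamma(23/10, 47/6)
obs 2: x=-3 → posterior Inverse-Gamma(14/5, 25/3)
obs 3: x=4 → posterior Inverse-Gamma(33/10, 121/3)
obs 4: x=-3/2 → posterior Inverse-Gamma(19/5, 1043/24)
obs 5: x=4 → posterior Inverse-Gamma(43/10, 1811/24)

9055/636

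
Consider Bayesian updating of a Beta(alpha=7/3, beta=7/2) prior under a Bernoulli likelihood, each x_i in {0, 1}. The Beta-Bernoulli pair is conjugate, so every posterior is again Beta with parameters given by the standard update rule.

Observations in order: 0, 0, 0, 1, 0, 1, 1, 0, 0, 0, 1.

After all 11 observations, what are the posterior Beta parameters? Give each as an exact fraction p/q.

obs 1: x=0 → posterior Beta(7/3, 9/2)
obs 2: x=0 → posterior Beta(7/3, 11/2)
obs 3: x=0 → posterior Beta(7/3, 13/2)
obs 4: x=1 → posterior Beta(10/3, 13/2)
obs 5: x=0 → posterior Beta(10/3, 15/2)
obs 6: x=1 → posterior Beta(13/3, 15/2)
obs 7: x=1 → posterior Beta(16/3, 15/2)
obs 8: x=0 → posterior Beta(16/3, 17/2)
obs 9: x=0 → posterior Beta(16/3, 19/2)
obs 10: x=0 → posterior Beta(16/3, 21/2)
obs 11: x=1 → posterior Beta(19/3, 21/2)

alpha=19/3, beta=21/2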